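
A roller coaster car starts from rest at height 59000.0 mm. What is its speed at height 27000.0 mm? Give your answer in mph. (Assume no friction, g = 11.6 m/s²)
mgh₁ = ½mv₂² + mgh₂ → v₂ = √(2g(h₁−h₂)) = √(2×11.6×(59−27)) = 27.25 m/s = 60.95 mph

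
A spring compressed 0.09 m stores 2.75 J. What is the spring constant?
PE = ½kx² → k = 2PE/x² = 2×2.75/0.09² = 679.0 N/m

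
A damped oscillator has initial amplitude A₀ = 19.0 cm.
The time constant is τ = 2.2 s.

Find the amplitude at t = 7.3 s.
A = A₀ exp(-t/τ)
A = A₀ exp(−t/τ) = 19.0×exp(−7.3/2.2) = 0.6882 cm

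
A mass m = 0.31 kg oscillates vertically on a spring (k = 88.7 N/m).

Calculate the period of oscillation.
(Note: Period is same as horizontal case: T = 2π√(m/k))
T = 2π√(m/k) = 2π√(0.31/88.7) = 0.3714 s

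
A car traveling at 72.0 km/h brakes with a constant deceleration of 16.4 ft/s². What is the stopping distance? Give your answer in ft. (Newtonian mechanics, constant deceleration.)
d = v₀² / (2a) (with unit conversion) = 131.3 ft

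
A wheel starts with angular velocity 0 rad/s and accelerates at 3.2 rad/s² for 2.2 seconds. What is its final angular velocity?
ω = ω₀ + αt = 0 + 3.2 × 2.2 = 7.04 rad/s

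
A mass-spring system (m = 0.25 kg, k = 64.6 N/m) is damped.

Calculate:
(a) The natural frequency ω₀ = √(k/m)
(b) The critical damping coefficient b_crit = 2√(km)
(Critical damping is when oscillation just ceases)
ω₀ = √(k/m) = √(64.6/0.25) = 16.07 rad/s
b_crit = 2√(km) = 2√(64.6×0.25) = 8.037 kg/s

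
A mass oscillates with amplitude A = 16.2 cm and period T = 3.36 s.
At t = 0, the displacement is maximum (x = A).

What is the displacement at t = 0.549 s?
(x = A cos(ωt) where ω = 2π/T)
ω = 2π/T = 2π/3.36 = 1.87 rad/s
x = A cos(ωt) = 16.2×cos(1.87×0.549) = 8.387 cm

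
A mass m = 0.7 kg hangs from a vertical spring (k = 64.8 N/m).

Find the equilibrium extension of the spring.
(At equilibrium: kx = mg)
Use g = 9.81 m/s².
x_eq = mg/k = 0.7×9.81/64.8 = 0.106 m = 10.6 cm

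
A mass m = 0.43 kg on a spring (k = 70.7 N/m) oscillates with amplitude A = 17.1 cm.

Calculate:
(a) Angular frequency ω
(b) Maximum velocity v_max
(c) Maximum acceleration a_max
ω = √(k/m) = √(70.7/0.43) = 12.82 rad/s
v_max = ωA = 12.82×0.171 = 2.193 m/s
a_max = ω²A = 12.82²×0.171 = 28.12 m/s²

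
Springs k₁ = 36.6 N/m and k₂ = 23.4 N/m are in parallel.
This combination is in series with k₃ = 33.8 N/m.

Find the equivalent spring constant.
k₁₂ = k₁ + k₂ = 60 N/m (parallel)
1/k_eq = 1/k₁₂ + 1/k₃ → k_eq = 21.62 N/m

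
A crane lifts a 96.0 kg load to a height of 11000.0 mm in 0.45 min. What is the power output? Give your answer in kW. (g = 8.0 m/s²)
W = mgh = 96×8.0×11 = 8448 J
P = W/t = 8448/27 = 312.9 W = 0.3129 kW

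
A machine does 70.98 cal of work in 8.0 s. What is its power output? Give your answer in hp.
P = W/t = 297 J / 8 s = 37.12 W = 0.04978 hp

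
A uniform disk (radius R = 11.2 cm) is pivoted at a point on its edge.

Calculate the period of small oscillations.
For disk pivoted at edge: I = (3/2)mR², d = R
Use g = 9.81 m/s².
I/m = (3/2)R² = 0.01882 m²; d = R = 0.112 m
T = 2π√((3/2)R²/(gR)) = 2π√(3R/(2g)) = 0.8222 s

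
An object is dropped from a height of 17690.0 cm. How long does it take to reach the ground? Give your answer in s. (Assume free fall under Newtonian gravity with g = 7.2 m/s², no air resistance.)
t = √(2h/g) (with unit conversion) = 7.01 s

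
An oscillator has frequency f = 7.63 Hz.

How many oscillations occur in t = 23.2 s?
n = f×t = 7.63×23.2 = 177 oscillations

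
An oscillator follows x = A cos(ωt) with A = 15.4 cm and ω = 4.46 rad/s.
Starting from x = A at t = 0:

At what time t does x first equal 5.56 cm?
cos(ωt) = x/A = 5.56/15.4 = 0.361
ωt = arccos(0.361) = 1.201 rad
t = 1.201/4.46 = 0.2694 s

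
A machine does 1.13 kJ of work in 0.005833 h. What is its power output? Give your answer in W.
P = W/t = 1130 J / 21 s = 53.81 W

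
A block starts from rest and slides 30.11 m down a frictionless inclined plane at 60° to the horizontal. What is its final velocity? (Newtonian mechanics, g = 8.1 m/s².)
a = g sin(θ) = 8.1 × sin(60°) = 7.01 m/s²
v = √(2ad) = √(2 × 7.01 × 30.11) = 20.55 m/s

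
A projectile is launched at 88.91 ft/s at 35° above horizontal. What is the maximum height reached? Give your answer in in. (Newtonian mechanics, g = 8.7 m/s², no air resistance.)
H = v₀²sin²(θ)/(2g) (with unit conversion) = 546.7 in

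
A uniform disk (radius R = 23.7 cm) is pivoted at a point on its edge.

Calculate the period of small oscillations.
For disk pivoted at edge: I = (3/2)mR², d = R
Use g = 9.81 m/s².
I/m = (3/2)R² = 0.08425 m²; d = R = 0.237 m
T = 2π√((3/2)R²/(gR)) = 2π√(3R/(2g)) = 1.196 s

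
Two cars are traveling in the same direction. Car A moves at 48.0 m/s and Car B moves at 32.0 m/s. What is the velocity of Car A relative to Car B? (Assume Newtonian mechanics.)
v_rel = v_A - v_B = 48.0 - 32.0 = 16.0 m/s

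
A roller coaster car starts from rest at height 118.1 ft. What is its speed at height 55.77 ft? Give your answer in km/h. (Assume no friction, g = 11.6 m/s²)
mgh₁ = ½mv₂² + mgh₂ → v₂ = √(2g(h₁−h₂)) = √(2×11.6×(36−17)) = 20.99 m/s = 75.58 km/h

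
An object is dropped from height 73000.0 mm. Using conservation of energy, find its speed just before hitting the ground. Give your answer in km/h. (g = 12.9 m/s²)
mgh = ½mv² → v = √(2gh) = √(2×12.9×73) = 43.4 m/s = 156.2 km/h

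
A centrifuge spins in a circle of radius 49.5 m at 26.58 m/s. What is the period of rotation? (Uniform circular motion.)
T = 2πr/v = 2π×49.5/26.58 = 11.7 s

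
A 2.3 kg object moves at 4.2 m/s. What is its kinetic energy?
KE = ½mv² = ½×2.3×4.2² = 20.286 J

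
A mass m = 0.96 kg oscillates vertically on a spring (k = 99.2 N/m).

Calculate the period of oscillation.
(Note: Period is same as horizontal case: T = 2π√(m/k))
T = 2π√(m/k) = 2π√(0.96/99.2) = 0.6181 s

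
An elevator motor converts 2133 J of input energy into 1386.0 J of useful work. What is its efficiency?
η = W_out/W_in = 1386.0/2133 = 0.6498 = 64.98%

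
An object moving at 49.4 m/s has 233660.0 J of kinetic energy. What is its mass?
KE = ½mv² → m = 2KE/v² = 2×233660.0/49.4² = 191.5 kg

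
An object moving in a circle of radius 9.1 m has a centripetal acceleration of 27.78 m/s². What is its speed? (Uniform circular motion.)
v = √(a_c × r) = √(27.78 × 9.1) = 15.9 m/s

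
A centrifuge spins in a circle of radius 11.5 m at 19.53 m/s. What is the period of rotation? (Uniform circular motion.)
T = 2πr/v = 2π×11.5/19.53 = 3.7 s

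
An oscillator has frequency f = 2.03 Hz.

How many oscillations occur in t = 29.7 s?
n = f×t = 2.03×29.7 = 60.29 oscillations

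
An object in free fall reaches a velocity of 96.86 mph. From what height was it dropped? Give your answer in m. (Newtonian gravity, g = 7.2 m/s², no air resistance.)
h = v²/(2g) (with unit conversion) = 130.2 m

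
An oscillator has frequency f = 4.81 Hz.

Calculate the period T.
T = 1/f = 1/4.81 = 0.2079 s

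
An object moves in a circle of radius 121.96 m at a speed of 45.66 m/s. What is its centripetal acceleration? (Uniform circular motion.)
a_c = v²/r = 45.66²/121.96 = 2084.84/121.96 = 17.09 m/s²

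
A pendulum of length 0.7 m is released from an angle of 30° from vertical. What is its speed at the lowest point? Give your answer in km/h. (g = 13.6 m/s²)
h = L(1 − cosθ) = 0.7×(1 − cos30°) = 0.09378 m
v = √(2gh) = √(2×13.6×0.09378) = 1.597 m/s = 5.75 km/h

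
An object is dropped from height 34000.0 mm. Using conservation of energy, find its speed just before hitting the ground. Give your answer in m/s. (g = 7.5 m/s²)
mgh = ½mv² → v = √(2gh) = √(2×7.5×34) = 22.58 m/s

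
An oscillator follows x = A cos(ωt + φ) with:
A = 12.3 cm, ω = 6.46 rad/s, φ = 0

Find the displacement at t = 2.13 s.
x = A cos(ωt + φ) = 12.3×cos(6.46×2.13 + 0) = 4.532 cm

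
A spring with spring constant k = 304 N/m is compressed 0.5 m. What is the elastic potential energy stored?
PE = ½kx² = ½×304×0.5² = 38.0 J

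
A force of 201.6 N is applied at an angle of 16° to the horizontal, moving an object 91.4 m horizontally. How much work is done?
W = Fd cosθ = 201.6×91.4×cos(16°) = 17712.0 J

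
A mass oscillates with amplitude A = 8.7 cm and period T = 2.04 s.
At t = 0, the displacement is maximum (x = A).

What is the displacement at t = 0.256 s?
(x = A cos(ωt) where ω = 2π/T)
ω = 2π/T = 2π/2.04 = 3.08 rad/s
x = A cos(ωt) = 8.7×cos(3.08×0.256) = 6.133 cm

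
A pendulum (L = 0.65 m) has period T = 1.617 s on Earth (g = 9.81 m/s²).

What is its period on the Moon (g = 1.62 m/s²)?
T = 2π√(L/g), so T_moon/T_earth = √(g_earth/g_moon)
T_moon = 2π√(0.65/1.62) = 3.98 s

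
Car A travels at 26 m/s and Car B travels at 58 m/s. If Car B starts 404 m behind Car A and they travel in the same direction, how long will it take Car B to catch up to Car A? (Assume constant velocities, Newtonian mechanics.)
Relative speed: v_rel = 58 - 26 = 32 m/s
Time to catch: t = d₀/v_rel = 404/32 = 12.62 s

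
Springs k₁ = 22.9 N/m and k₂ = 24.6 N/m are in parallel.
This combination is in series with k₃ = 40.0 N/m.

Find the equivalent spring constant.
k₁₂ = k₁ + k₂ = 47.5 N/m (parallel)
1/k_eq = 1/k₁₂ + 1/k₃ → k_eq = 21.71 N/m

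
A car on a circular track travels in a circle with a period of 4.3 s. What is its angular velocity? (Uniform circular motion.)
ω = 2π/T = 2π/4.3 = 1.4612 rad/s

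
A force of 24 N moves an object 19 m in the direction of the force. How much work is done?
W = Fd = 24×19 = 456.0 J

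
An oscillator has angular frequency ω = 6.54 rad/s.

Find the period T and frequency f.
T = 2π/ω = 2π/6.54 = 0.9607 s; f = ω/2π = 1.041 Hz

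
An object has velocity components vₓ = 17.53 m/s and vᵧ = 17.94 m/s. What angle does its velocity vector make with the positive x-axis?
θ = arctan(vᵧ/vₓ) = arctan(17.94/17.53) = 45.66°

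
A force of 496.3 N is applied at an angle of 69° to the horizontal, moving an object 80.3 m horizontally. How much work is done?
W = Fd cosθ = 496.3×80.3×cos(69°) = 14282.0 J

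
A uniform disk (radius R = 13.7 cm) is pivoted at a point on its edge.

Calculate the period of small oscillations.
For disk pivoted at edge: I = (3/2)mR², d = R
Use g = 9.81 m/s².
I/m = (3/2)R² = 0.02815 m²; d = R = 0.137 m
T = 2π√((3/2)R²/(gR)) = 2π√(3R/(2g)) = 0.9094 s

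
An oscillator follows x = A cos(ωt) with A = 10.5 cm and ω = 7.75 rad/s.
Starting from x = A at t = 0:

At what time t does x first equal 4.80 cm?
cos(ωt) = x/A = 4.8/10.5 = 0.4571
ωt = arccos(0.4571) = 1.096 rad
t = 1.096/7.75 = 0.1414 s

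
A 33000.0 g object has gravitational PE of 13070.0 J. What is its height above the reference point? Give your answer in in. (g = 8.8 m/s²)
PE = mgh → h = PE/(mg) = 1.307e+04 J / (33 kg × 8.8 m/s²) = 45.01 m = 1772.0 in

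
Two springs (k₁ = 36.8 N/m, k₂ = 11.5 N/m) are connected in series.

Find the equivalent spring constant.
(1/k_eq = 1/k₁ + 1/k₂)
1/k_eq = 1/36.8 + 1/11.5 = 0.11413; k_eq = 8.762 N/m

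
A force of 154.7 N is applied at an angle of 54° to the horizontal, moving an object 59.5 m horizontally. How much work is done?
W = Fd cosθ = 154.7×59.5×cos(54°) = 5410.4 J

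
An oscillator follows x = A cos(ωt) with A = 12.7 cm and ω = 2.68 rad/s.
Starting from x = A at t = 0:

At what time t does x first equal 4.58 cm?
cos(ωt) = x/A = 4.58/12.7 = 0.3606
ωt = arccos(0.3606) = 1.202 rad
t = 1.202/2.68 = 0.4485 s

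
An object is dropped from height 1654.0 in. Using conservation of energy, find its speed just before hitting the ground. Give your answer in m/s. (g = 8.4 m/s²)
mgh = ½mv² → v = √(2gh) = √(2×8.4×42.01) = 26.57 m/s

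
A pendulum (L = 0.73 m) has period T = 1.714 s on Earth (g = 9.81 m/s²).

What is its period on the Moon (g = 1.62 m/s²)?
T = 2π√(L/g), so T_moon/T_earth = √(g_earth/g_moon)
T_moon = 2π√(0.73/1.62) = 4.218 s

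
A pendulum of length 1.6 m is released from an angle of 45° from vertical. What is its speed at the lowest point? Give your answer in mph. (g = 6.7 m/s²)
h = L(1 − cosθ) = 1.6×(1 − cos45°) = 0.4686 m
v = √(2gh) = √(2×6.7×0.4686) = 2.506 m/s = 5.606 mph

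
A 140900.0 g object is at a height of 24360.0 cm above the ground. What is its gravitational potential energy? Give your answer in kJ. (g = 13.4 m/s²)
PE = mgh = 140.9 kg × 13.4 m/s² × 243.6 m = 4.599e+05 J = 459.9 kJ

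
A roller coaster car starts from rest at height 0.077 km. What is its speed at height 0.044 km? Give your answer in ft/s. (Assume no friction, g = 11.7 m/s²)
mgh₁ = ½mv₂² + mgh₂ → v₂ = √(2g(h₁−h₂)) = √(2×11.7×(77−44)) = 27.79 m/s = 91.17 ft/s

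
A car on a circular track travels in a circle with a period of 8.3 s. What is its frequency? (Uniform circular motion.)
f = 1/T = 1/8.3 = 0.1205 Hz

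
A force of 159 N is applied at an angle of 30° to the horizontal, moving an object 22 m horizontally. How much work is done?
W = Fd cosθ = 159×22×cos(30°) = 3029.4 J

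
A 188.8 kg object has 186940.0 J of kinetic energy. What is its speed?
KE = ½mv² → v = √(2KE/m) = √(2×186940.0/188.8) = 44.5 m/s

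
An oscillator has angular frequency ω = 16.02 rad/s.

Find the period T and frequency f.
T = 2π/ω = 2π/16.02 = 0.3922 s; f = ω/2π = 2.55 Hz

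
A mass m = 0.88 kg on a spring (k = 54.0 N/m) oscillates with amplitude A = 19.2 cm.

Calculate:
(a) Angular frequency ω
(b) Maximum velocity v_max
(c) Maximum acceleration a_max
ω = √(k/m) = √(54.0/0.88) = 7.833 rad/s
v_max = ωA = 7.833×0.192 = 1.504 m/s
a_max = ω²A = 7.833²×0.192 = 11.78 m/s²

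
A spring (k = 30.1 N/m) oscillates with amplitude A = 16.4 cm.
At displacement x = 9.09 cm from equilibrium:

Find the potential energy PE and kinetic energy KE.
E_total = ½kA² = ½×30.1×(0.164)² = 0.4048 J
PE = ½kx² = ½×30.1×(0.0909)² = 0.1244 J
KE = E_total − PE = 0.2804 J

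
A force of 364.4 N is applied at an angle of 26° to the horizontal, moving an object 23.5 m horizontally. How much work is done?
W = Fd cosθ = 364.4×23.5×cos(26°) = 7696.7 J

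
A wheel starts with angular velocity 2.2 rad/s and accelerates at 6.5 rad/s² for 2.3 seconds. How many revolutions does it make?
θ = ω₀t + ½αt² = 2.2×2.3 + ½×6.5×2.3² = 22.25 rad
Revolutions = θ/(2π) = 22.25/(2π) = 3.54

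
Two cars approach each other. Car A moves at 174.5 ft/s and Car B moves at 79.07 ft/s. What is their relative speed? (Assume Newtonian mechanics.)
v_rel = v_A + v_B = 174.5 + 79.07 = 253.6 ft/s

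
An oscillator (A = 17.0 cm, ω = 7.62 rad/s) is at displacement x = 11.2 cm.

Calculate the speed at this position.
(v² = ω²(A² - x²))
v = ω√(A² − x²) = 7.62×√(0.17² − 0.112²) = 0.9745 m/s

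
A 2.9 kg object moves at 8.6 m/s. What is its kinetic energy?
KE = ½mv² = ½×2.9×8.6² = 107.242 J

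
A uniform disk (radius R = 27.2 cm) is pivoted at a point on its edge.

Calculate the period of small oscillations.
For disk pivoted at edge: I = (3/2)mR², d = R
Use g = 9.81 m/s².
I/m = (3/2)R² = 0.111 m²; d = R = 0.272 m
T = 2π√((3/2)R²/(gR)) = 2π√(3R/(2g)) = 1.281 s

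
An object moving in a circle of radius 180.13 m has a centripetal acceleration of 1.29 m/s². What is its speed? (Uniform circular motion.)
v = √(a_c × r) = √(1.29 × 180.13) = 15.24 m/s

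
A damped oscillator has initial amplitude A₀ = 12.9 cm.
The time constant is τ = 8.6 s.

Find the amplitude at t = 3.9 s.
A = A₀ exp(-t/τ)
A = A₀ exp(−t/τ) = 12.9×exp(−3.9/8.6) = 8.197 cm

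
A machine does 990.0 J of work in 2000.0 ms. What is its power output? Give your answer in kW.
P = W/t = 990 J / 2 s = 495 W = 0.495 kW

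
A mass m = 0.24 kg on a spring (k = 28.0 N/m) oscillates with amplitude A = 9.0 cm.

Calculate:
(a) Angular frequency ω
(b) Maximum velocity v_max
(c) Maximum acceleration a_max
ω = √(k/m) = √(28.0/0.24) = 10.8 rad/s
v_max = ωA = 10.8×0.09 = 0.9721 m/s
a_max = ω²A = 10.8²×0.09 = 10.5 m/s²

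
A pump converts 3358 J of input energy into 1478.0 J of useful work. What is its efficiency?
η = W_out/W_in = 1478.0/3358 = 0.4401 = 44.01%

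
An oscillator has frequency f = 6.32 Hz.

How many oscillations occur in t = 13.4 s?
n = f×t = 6.32×13.4 = 84.69 oscillations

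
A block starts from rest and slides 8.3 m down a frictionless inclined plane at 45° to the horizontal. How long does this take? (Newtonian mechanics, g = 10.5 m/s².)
a = g sin(θ) = 10.5 × sin(45°) = 7.42 m/s²
t = √(2d/a) = √(2 × 8.3 / 7.42) = 1.5 s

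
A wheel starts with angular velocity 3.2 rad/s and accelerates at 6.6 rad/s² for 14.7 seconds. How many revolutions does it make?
θ = ω₀t + ½αt² = 3.2×14.7 + ½×6.6×14.7² = 760.14 rad
Revolutions = θ/(2π) = 760.14/(2π) = 120.98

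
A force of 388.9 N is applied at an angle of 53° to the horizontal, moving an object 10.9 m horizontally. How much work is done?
W = Fd cosθ = 388.9×10.9×cos(53°) = 2551.1 J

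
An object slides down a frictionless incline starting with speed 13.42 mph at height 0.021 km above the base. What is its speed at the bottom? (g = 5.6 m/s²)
½mv₀² + mgh = ½mv² → v = √(v₀² + 2gh) = √(5.999² + 2×5.6×21) = 16.47 m/s = 36.84 mph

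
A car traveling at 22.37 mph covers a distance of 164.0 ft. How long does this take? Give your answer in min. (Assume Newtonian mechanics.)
t = d/v (with unit conversion) = 0.08331 min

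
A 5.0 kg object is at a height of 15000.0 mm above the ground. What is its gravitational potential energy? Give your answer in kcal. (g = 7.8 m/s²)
PE = mgh = 5 kg × 7.8 m/s² × 15 m = 585 J = 0.1398 kcal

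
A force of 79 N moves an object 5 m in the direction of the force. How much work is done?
W = Fd = 79×5 = 395.0 J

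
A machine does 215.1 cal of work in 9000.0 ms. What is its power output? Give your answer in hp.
P = W/t = 900 J / 9 s = 100 W = 0.1341 hp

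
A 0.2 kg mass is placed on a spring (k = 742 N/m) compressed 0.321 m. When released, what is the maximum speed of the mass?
½kx² = ½mv² → v = x√(k/m) = 0.321×√(742/0.2) = 19.55 m/s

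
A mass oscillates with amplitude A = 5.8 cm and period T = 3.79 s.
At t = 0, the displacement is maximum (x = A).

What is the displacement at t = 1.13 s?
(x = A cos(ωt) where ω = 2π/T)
ω = 2π/T = 2π/3.79 = 1.658 rad/s
x = A cos(ωt) = 5.8×cos(1.658×1.13) = -1.728 cm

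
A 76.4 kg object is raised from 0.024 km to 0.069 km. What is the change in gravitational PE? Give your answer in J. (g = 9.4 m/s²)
ΔPE = mg(h₂ − h₁) = 76.4 kg × 9.4 m/s² × (69 − 24) m = 3.232e+04 J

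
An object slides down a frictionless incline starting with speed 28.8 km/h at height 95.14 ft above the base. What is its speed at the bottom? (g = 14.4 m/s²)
½mv₀² + mgh = ½mv² → v = √(v₀² + 2gh) = √(8² + 2×14.4×29) = 29.99 m/s = 107.9 km/h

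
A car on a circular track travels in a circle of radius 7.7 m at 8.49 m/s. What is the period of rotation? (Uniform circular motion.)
T = 2πr/v = 2π×7.7/8.49 = 5.7 s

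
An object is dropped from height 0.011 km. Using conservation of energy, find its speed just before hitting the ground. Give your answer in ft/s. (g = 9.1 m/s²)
mgh = ½mv² → v = √(2gh) = √(2×9.1×11) = 14.15 m/s = 46.42 ft/s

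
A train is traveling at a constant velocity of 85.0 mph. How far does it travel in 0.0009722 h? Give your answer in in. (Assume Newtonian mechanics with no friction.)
d = vt (with unit conversion) = 5236.0 in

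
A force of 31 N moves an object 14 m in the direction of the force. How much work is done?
W = Fd = 31×14 = 434.0 J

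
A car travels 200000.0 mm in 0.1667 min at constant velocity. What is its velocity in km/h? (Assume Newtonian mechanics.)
v = d/t (with unit conversion) = 71.99 km/h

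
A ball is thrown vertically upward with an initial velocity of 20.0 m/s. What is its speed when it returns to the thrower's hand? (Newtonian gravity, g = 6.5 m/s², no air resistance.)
By conservation of energy, the ball returns at the same speed = 20.0 m/s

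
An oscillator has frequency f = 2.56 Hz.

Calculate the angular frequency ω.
ω = 2πf = 2π×2.56 = 16.08 rad/s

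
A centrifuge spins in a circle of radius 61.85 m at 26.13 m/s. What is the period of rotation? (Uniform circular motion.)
T = 2πr/v = 2π×61.85/26.13 = 14.87 s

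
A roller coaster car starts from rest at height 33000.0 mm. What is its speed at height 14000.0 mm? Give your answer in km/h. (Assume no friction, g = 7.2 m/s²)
mgh₁ = ½mv₂² + mgh₂ → v₂ = √(2g(h₁−h₂)) = √(2×7.2×(33−14)) = 16.54 m/s = 59.55 km/h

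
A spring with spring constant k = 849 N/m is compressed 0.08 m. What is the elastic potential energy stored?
PE = ½kx² = ½×849×0.08² = 2.717 J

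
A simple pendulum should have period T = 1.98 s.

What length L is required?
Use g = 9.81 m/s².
T = 2π√(L/g) → L = g(T/2π)² = 9.81×(1.98/2π)² = 0.9742 m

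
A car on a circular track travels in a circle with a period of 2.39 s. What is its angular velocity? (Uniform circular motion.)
ω = 2π/T = 2π/2.39 = 2.6289 rad/s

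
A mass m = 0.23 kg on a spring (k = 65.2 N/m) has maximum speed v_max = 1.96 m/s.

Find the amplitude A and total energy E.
½mv²_max = ½kA² → A = v_max√(m/k) = 1.96×√(0.23/65.2) = 0.1164 m = 11.64 cm
E = ½mv²_max = ½×0.23×1.96² = 0.4418 J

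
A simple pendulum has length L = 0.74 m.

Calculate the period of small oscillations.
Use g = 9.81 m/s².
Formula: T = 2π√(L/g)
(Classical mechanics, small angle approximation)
T = 2π√(L/g) = 2π√(0.74/9.81) = 1.726 s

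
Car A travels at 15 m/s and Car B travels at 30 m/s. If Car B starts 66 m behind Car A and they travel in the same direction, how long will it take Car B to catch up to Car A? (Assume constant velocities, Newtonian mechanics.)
Relative speed: v_rel = 30 - 15 = 15 m/s
Time to catch: t = d₀/v_rel = 66/15 = 4.4 s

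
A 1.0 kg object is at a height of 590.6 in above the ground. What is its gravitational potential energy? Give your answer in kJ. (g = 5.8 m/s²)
PE = mgh = 1 kg × 5.8 m/s² × 15 m = 87.01 J = 0.08701 kJ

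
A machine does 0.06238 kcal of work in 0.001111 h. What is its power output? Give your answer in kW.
P = W/t = 261 J / 4 s = 65.26 W = 0.06526 kW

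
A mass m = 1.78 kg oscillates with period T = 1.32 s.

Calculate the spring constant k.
T = 2π√(m/k) → k = m(2π/T)² = 1.78×(2π/1.32)² = 40.33 N/m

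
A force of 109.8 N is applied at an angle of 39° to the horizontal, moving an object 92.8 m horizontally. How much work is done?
W = Fd cosθ = 109.8×92.8×cos(39°) = 7918.7 J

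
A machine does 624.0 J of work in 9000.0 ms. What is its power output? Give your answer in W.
P = W/t = 624 J / 9 s = 69.33 W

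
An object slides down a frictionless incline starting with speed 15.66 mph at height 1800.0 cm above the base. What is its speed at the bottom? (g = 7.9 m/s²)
½mv₀² + mgh = ½mv² → v = √(v₀² + 2gh) = √(7.001² + 2×7.9×18) = 18.26 m/s = 40.85 mph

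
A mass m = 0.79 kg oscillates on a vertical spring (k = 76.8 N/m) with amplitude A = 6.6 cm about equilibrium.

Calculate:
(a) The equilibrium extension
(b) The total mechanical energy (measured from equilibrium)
x_eq = mg/k = 0.79×9.81/76.8 = 0.1009 m = 10.09 cm
E = ½kA² = ½×76.8×(0.066)² = 0.1673 J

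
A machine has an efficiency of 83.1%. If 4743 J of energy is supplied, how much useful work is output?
W_out = η × W_in = 0.831 × 4743 = 3941.4 J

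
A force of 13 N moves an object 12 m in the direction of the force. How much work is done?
W = Fd = 13×12 = 156.0 J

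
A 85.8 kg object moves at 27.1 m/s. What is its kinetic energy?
KE = ½mv² = ½×85.8×27.1² = 31506.19 J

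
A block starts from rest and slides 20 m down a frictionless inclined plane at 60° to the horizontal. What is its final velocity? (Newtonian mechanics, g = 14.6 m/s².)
a = g sin(θ) = 14.6 × sin(60°) = 12.64 m/s²
v = √(2ad) = √(2 × 12.64 × 20) = 22.49 m/s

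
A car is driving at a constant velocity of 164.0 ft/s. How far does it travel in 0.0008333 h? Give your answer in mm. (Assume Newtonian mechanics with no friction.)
d = vt (with unit conversion) = 150000.0 mm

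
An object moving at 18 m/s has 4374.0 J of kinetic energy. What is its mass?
KE = ½mv² → m = 2KE/v² = 2×4374.0/18² = 27.0 kg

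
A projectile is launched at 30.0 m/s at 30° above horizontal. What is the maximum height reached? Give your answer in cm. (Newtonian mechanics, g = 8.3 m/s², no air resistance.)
H = v₀²sin²(θ)/(2g) (with unit conversion) = 1355.0 cm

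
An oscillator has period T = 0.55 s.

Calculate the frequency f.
f = 1/T = 1/0.55 = 1.818 Hz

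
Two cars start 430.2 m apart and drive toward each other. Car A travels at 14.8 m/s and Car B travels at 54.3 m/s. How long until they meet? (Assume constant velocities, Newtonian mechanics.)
Combined speed: v_combined = 14.8 + 54.3 = 69.1 m/s
Time to meet: t = d/69.1 = 430.2/69.1 = 6.23 s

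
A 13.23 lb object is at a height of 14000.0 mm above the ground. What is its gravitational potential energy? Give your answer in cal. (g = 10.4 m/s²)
PE = mgh = 6.001 kg × 10.4 m/s² × 14 m = 873.7 J = 208.8 cal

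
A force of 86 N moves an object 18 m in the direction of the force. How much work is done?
W = Fd = 86×18 = 1548.0 J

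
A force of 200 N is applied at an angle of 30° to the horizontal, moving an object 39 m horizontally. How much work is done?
W = Fd cosθ = 200×39×cos(30°) = 6755.0 J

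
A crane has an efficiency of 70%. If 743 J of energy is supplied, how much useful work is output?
W_out = η × W_in = 0.7 × 743 = 520.1 J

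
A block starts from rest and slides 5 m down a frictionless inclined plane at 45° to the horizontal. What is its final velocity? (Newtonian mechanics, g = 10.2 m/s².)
a = g sin(θ) = 10.2 × sin(45°) = 7.21 m/s²
v = √(2ad) = √(2 × 7.21 × 5) = 8.49 m/s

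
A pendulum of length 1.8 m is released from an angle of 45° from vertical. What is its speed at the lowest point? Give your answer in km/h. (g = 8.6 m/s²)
h = L(1 − cosθ) = 1.8×(1 − cos45°) = 0.5272 m
v = √(2gh) = √(2×8.6×0.5272) = 3.011 m/s = 10.84 km/h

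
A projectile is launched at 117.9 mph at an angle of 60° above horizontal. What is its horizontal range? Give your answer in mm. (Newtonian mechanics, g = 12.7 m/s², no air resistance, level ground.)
R = v₀² sin(2θ) / g (with unit conversion) = 189400.0 mm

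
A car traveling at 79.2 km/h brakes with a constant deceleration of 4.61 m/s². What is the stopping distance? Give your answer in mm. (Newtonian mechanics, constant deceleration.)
d = v₀² / (2a) (with unit conversion) = 52490.0 mm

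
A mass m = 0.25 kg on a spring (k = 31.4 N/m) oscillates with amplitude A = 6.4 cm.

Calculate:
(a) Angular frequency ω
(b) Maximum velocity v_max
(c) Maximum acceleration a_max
ω = √(k/m) = √(31.4/0.25) = 11.21 rad/s
v_max = ωA = 11.21×0.064 = 0.7173 m/s
a_max = ω²A = 11.21²×0.064 = 8.038 m/s²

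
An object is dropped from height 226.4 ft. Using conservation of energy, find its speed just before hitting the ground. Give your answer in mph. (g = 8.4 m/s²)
mgh = ½mv² → v = √(2gh) = √(2×8.4×69.01) = 34.05 m/s = 76.16 mph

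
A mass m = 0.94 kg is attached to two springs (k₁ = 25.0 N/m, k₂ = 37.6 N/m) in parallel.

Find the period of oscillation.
k_eq = k₁+k₂ = 62.6 N/m
T = 2π√(m/k_eq) = 2π√(0.94/62.6) = 0.7699 s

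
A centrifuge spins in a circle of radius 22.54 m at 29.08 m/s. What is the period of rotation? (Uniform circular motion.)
T = 2πr/v = 2π×22.54/29.08 = 4.87 s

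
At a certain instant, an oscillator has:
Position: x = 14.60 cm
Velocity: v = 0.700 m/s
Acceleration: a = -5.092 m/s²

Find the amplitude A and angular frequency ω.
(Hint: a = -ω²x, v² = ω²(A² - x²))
a = −ω²x → ω = √(|a|/x) = √(5.092/0.146) = 5.906 rad/s
v² = ω²(A² − x²) → A = √(x² + v²/ω²) = √(0.146² + 0.7²/5.906²) = 0.1881 m = 18.81 cm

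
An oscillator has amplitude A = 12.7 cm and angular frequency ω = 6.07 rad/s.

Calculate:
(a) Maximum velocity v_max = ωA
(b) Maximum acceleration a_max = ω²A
v_max = ωA = 6.07×0.127 = 0.7709 m/s
a_max = ω²A = 6.07²×0.127 = 4.679 m/s²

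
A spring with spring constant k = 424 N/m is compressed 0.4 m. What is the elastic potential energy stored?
PE = ½kx² = ½×424×0.4² = 33.92 J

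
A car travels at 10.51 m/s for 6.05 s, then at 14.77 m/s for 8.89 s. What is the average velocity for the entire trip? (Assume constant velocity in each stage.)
d₁ = v₁t₁ = 10.51 × 6.05 = 63.5855 m
d₂ = v₂t₂ = 14.77 × 8.89 = 131.305 m
d_total = 194.89 m, t_total = 14.94 s
v_avg = d_total/t_total = 194.89/14.94 = 13.04 m/s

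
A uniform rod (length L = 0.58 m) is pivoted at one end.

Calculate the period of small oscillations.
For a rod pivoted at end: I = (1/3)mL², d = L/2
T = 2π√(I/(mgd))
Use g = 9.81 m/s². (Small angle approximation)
I/m = (1/3)L² = 0.1121 m²; d = L/2 = 0.29 m
T = 2π√(I/(mgd)) = 2π√(0.1121/(9.81×0.29)) = 1.247 s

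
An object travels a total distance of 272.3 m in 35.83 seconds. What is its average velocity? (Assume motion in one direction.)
v_avg = Δd / Δt = 272.3 / 35.83 = 7.6 m/s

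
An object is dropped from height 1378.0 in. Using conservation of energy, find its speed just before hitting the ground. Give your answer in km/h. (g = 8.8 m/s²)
mgh = ½mv² → v = √(2gh) = √(2×8.8×35) = 24.82 m/s = 89.35 km/h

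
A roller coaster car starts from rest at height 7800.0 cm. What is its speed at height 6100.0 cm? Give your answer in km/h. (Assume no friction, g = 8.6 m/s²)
mgh₁ = ½mv₂² + mgh₂ → v₂ = √(2g(h₁−h₂)) = √(2×8.6×(78−61)) = 17.1 m/s = 61.56 km/h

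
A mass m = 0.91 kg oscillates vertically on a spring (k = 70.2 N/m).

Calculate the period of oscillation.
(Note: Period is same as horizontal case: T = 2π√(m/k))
T = 2π√(m/k) = 2π√(0.91/70.2) = 0.7154 s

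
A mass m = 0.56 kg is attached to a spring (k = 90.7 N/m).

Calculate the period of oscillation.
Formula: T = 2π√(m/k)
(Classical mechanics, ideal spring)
T = 2π√(m/k) = 2π√(0.56/90.7) = 0.4937 s; f = 1/T = 2.025 Hz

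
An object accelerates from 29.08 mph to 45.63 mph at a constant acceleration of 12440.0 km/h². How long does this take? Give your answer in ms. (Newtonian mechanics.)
t = (v - v₀)/a (with unit conversion) = 7708.0 ms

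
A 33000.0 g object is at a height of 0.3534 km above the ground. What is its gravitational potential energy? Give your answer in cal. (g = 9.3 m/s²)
PE = mgh = 33 kg × 9.3 m/s² × 353.4 m = 1.085e+05 J = 25920.0 cal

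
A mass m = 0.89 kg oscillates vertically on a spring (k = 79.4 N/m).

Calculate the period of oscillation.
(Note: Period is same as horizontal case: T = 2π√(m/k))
T = 2π√(m/k) = 2π√(0.89/79.4) = 0.6652 s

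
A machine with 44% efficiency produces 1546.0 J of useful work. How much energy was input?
W_in = W_out/η = 1546.0/0.44 = 3513.6 J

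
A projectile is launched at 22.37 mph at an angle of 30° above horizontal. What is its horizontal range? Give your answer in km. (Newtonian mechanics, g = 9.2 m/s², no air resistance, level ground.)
R = v₀² sin(2θ) / g (with unit conversion) = 0.009414 km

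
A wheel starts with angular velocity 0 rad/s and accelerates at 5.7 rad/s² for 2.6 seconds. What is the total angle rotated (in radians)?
θ = ω₀t + ½αt² = 0×2.6 + ½×5.7×2.6² = 19.27 rad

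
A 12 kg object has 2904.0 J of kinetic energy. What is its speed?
KE = ½mv² → v = √(2KE/m) = √(2×2904.0/12) = 22.0 m/s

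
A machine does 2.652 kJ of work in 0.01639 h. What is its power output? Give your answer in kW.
P = W/t = 2652 J / 59 s = 44.95 W = 0.04495 kW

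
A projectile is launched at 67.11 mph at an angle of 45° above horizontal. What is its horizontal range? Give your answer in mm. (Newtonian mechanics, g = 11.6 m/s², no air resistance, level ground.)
R = v₀² sin(2θ) / g (with unit conversion) = 77590.0 mm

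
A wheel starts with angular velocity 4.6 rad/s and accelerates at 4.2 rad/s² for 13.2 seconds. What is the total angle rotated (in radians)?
θ = ω₀t + ½αt² = 4.6×13.2 + ½×4.2×13.2² = 426.62 rad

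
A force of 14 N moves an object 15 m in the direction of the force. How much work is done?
W = Fd = 14×15 = 210.0 J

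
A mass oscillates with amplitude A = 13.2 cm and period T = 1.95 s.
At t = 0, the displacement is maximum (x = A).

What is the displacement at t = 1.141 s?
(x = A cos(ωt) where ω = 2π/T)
ω = 2π/T = 2π/1.95 = 3.222 rad/s
x = A cos(ωt) = 13.2×cos(3.222×1.141) = -11.36 cm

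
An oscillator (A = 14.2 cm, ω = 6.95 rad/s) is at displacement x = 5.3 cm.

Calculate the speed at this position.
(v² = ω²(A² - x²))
v = ω√(A² − x²) = 6.95×√(0.142² − 0.053²) = 0.9156 m/s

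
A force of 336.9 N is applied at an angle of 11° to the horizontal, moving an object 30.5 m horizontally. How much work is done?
W = Fd cosθ = 336.9×30.5×cos(11°) = 10087.0 J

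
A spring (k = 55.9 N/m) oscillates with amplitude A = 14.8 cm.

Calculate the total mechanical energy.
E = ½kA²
E = ½kA² = ½×55.9×(0.148)² = 0.6122 J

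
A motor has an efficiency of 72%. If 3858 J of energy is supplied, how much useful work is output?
W_out = η × W_in = 0.72 × 3858 = 2777.8 J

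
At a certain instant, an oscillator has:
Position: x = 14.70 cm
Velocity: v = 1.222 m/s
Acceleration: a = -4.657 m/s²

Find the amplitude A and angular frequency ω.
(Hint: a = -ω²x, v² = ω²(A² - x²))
a = −ω²x → ω = √(|a|/x) = √(4.657/0.147) = 5.629 rad/s
v² = ω²(A² − x²) → A = √(x² + v²/ω²) = √(0.147² + 1.222²/5.629²) = 0.2622 m = 26.22 cm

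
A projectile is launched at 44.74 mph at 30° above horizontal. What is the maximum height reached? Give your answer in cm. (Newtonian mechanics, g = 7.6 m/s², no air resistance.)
H = v₀²sin²(θ)/(2g) (with unit conversion) = 657.9 cm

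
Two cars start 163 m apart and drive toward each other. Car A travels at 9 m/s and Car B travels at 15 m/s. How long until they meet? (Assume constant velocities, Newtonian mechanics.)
Combined speed: v_combined = 9 + 15 = 24 m/s
Time to meet: t = d/24 = 163/24 = 6.79 s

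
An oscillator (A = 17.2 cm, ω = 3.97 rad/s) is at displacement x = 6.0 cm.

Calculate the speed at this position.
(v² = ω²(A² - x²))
v = ω√(A² − x²) = 3.97×√(0.172² − 0.06²) = 0.6399 m/s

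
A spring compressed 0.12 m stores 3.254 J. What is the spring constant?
PE = ½kx² → k = 2PE/x² = 2×3.254/0.12² = 451.9 N/m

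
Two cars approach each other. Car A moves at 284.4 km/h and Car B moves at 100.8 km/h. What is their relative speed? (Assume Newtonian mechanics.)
v_rel = v_A + v_B = 284.4 + 100.8 = 385.2 km/h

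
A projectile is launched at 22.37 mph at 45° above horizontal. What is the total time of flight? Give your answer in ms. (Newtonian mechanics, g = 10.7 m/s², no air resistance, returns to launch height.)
T = 2v₀sin(θ)/g (with unit conversion) = 1322.0 ms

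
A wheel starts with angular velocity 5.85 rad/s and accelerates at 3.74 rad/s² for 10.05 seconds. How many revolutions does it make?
θ = ω₀t + ½αt² = 5.85×10.05 + ½×3.74×10.05² = 247.67 rad
Revolutions = θ/(2π) = 247.67/(2π) = 39.42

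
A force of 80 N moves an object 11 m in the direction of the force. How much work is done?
W = Fd = 80×11 = 880.0 J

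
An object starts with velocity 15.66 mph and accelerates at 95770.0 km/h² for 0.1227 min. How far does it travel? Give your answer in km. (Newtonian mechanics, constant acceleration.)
d = v₀t + ½at² (with unit conversion) = 0.2518 km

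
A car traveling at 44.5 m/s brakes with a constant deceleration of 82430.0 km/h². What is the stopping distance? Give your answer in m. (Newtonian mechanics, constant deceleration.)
d = v₀² / (2a) (with unit conversion) = 155.7 m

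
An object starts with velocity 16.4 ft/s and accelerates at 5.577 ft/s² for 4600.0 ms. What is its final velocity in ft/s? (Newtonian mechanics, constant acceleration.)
v = v₀ + at (with unit conversion) = 42.05 ft/s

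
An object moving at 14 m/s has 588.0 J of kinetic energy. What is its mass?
KE = ½mv² → m = 2KE/v² = 2×588.0/14² = 6.0 kg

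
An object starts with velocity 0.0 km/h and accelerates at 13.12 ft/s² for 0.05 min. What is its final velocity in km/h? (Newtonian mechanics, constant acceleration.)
v = v₀ + at (with unit conversion) = 43.19 km/h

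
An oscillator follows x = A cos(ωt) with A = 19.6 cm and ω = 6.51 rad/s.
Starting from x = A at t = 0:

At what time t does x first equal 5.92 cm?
cos(ωt) = x/A = 5.92/19.6 = 0.302
ωt = arccos(0.302) = 1.264 rad
t = 1.264/6.51 = 0.1942 s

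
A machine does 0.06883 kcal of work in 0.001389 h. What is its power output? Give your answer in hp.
P = W/t = 288 J / 5 s = 57.59 W = 0.07723 hp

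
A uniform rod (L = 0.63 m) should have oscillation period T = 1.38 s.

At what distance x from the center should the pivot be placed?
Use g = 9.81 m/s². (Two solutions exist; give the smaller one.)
T = 2π√((L²/12 + x²)/(gx)). Let c = T²g/(4π²) = 0.4732.
x² − cx + L²/12 = 0 → x = (c − √(c² − L²/3))/2 = 0.08525 m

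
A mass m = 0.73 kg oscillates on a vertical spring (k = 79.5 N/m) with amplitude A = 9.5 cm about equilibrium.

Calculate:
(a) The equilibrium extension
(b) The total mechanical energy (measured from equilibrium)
x_eq = mg/k = 0.73×9.81/79.5 = 0.09008 m = 9.008 cm
E = ½kA² = ½×79.5×(0.095)² = 0.3587 J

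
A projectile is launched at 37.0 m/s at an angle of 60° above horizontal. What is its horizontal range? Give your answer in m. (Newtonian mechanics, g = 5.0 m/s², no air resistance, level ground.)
R = v₀² sin(2θ) / g = 237.1 m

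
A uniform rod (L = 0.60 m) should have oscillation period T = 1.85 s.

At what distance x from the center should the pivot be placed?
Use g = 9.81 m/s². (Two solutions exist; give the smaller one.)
T = 2π√((L²/12 + x²)/(gx)). Let c = T²g/(4π²) = 0.8505.
x² − cx + L²/12 = 0 → x = (c − √(c² − L²/3))/2 = 0.03687 m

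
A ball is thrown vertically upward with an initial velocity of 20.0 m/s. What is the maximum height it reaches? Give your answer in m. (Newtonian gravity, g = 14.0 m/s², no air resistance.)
h_max = v₀²/(2g) = 14.29 m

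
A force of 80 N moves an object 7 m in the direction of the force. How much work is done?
W = Fd = 80×7 = 560.0 J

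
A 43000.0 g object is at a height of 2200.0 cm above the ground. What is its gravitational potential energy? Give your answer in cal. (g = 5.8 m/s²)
PE = mgh = 43 kg × 5.8 m/s² × 22 m = 5487 J = 1311.0 cal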